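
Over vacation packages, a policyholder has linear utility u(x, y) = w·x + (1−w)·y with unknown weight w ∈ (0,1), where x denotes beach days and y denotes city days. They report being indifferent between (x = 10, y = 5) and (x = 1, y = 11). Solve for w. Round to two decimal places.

u(10,5) = u(1,11) means w·10 + (1−w)·5 = w·1 + (1−w)·11.
Rearranging, 9·w − 6·(1−w) = 0.
Hence w = 6/(9+6) = 6/15 = 0.40.

w = 0.40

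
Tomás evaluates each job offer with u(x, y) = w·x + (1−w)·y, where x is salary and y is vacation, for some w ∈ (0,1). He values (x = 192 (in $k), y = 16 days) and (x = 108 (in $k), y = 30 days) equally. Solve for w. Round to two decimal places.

w = 0.14

Equating utilities: w·192 + (1−w)·16 = w·108 + (1−w)·30.
w·(192−108) = (1−w)·(30−16), i.e. w·84 = (1−w)·14.
Hence w = 14/(84+14) = 14/98 = 0.14.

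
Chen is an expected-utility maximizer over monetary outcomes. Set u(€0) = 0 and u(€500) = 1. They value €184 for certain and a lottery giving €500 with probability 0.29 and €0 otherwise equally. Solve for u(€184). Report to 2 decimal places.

0.29

u(€184) equals the lottery's expected utility: 0.29·1 + 0.71·0 = 0.29.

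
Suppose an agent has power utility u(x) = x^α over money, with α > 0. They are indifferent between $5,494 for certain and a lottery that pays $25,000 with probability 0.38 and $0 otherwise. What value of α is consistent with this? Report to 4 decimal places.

Since u(0) = 0, the lottery's EU is 0.38·25000^α.
Equating: 5494^α = 0.38·25000^α, i.e. 0.2198^α = 0.38.
Take logs: α = ln 0.38 / ln(5494/25000) ≈ 0.638577.

α ≈ 0.6386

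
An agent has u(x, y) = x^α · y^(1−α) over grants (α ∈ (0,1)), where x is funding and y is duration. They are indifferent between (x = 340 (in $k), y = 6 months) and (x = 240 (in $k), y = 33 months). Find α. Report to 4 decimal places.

α ≈ 0.8303

The Cobb–Douglas utilities coincide, so 340^α·6^(1−α) = 240^α·33^(1−α).
Taking logs: α·ln 340 + (1−α)·ln 6 = α·ln 240 + (1−α)·ln 33, i.e. α·0.3483067 = (1−α)·1.7047481.
Thus α·(2.0530548) = 1.7047481, so α = 1.7047481/2.0530548 ≈ 0.8303.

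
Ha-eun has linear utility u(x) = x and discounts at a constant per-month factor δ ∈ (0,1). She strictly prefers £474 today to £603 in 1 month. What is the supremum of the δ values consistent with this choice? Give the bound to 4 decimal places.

Under u(x) = x this choice says 474 > δ·603.
So δ < 474/603 = 0.78607.

δ < 0.7861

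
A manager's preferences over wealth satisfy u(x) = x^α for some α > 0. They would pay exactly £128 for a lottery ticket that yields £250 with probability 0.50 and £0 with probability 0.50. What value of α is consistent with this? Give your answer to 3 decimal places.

α ≈ 1.035

The lottery's expected utility is 0.50·u(250) + 0.50·u(0) = 0.50·250^α (since u(0) = 0 for α > 0).
Setting u(128) equal to that: 128^α = 0.50·250^α ⇒ (128/250)^α = 0.50.
α = ln(0.50) / ln(128/250) = -0.693147/-0.669431 ≈ 1.035.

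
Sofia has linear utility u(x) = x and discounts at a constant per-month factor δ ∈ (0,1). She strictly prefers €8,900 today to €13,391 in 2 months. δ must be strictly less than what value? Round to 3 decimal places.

The preference means 8900 > δ^2·13391.
Dividing by 13391: δ^2 < 0.66463. Both sides are positive, so the square root keeps the direction.
δ < 0.66463^(1/2) = 0.815.

δ < 0.815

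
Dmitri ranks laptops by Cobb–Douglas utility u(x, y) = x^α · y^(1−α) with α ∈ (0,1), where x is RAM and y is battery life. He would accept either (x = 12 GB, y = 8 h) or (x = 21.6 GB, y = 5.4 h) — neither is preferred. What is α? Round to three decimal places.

Indifference: 12^α · 8^(1−α) = 21.6^α · 5.4^(1−α).
Taking logs: α·ln 12 + (1−α)·ln 8 = α·ln 21.6 + (1−α)·ln 5.4, i.e. α·-0.587787 = (1−α)·-0.393043.
With A = -0.587787 and B = -0.393043: α·A = (1−α)·B, so α = B/(A+B) = -0.393043/-0.980830 ≈ 0.401.

α ≈ 0.401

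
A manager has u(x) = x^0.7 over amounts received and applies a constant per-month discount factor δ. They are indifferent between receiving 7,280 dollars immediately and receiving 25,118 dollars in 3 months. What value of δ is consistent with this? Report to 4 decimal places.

δ ≈ 0.7490

Equating discounted utilities: u(7280) = δ^3·u(25118) ⇒ δ^3 = u(7280)/u(25118).
With u(x) = x^0.7: δ^3 = 7280^0.7/25118^0.7 = (7280/25118)^0.7 = 0.42024.
So δ = 0.42024^(1/3) ≈ 0.7490.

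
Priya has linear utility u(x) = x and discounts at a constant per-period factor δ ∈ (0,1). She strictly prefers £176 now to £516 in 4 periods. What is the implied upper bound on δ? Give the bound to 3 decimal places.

δ < 0.764

The preference means 176 > δ^4·516.
Hence δ^4 < 176/516 = 0.34109, and x ↦ x^(1/4) is increasing on (0,∞).
δ < (176/516)^(1/4) ≈ 0.764.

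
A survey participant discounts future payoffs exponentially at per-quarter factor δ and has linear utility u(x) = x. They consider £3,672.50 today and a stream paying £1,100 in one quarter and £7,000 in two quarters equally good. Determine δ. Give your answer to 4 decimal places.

δ ≈ 0.6500

Present value of the stream is 1100·δ + 7000·δ². Indifference gives 1100δ + 7000δ² = 3672.50.
Rearranged: 7000δ² + 1100δ − 3672.50 = 0.
δ = (−1100 + √(1100² + 4·7000·3672.50)) / (2·7000) = (−1100 + √104040000.00) / 14000 ≈ 0.6500.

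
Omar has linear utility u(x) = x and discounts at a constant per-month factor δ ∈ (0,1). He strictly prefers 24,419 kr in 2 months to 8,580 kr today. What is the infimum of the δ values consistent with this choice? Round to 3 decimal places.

δ > 0.593

The preference means 8580 < δ^2·24419.
Hence δ^2 > 8580/24419 = 0.35137, and x ↦ x^(1/2) is increasing on (0,∞).
δ > 0.35137^(1/2) = 0.593.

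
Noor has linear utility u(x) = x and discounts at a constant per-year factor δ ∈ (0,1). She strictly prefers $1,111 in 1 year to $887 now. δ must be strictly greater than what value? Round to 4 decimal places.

The preference means 887 < δ·1111.
So δ > 887/1111 = 0.79838.

δ > 0.7984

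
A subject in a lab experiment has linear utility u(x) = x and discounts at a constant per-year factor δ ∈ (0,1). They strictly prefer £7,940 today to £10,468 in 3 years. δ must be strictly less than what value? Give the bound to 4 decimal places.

δ < 0.9120

Comparing present values: 7940 > δ^3·10468.
Hence δ^3 < 7940/10468 = 0.75850, and x ↦ x^(1/3) is increasing on (0,∞).
δ < 0.75850^(1/3) = 0.9120.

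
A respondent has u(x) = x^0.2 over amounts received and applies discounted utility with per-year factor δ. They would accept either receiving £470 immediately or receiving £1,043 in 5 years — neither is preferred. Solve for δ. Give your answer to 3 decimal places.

Equating discounted utilities: u(470) = δ^5·u(1043) ⇒ δ^5 = u(470)/u(1043).
With u(x) = x^0.2: δ^5 = 470^0.2/1043^0.2 = (470/1043)^0.2 = 0.85263.
Taking the 5th root: δ = 0.85263^(1/5) ≈ 0.969.

δ ≈ 0.969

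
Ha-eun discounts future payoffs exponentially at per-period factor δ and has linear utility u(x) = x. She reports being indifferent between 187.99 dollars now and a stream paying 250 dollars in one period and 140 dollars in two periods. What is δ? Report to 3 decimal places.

The stream is worth 250δ + 140δ² today, so 250δ + 140δ² = 187.99.
So 140δ² + 250δ − 187.99 = 0.
By the quadratic formula (taking the positive root), δ = (−250 + √167774.40) / 280 ≈ 0.570.

δ ≈ 0.570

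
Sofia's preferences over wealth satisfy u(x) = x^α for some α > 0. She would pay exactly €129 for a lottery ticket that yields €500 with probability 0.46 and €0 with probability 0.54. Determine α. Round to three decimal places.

EU(lottery) = 0.46·500^α + 0.54·0 = 0.46·500^α.
Setting u(129) equal to that: 129^α = 0.46·500^α ⇒ (129/500)^α = 0.46.
Taking logs: α·ln(129/500) = ln(0.46), so α = -0.776529 / -1.354796 ≈ 0.573.

α ≈ 0.573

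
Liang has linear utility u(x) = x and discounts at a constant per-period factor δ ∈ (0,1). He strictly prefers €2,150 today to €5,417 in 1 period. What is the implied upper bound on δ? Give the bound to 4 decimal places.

Comparing present values: 2150 > δ·5417.
So δ < 2150/5417 = 0.39690.

δ < 0.3969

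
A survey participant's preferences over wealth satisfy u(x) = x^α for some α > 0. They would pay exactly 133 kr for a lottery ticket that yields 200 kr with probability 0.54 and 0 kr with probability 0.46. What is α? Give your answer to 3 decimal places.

α ≈ 1.510

The lottery's expected utility is 0.54·u(200) + 0.46·u(0) = 0.54·200^α (since u(0) = 0 for α > 0).
Setting u(133) equal to that: 133^α = 0.54·200^α ⇒ (133/200)^α = 0.54.
Take logs: α = ln 0.54 / ln(133/200) ≈ 1.51038.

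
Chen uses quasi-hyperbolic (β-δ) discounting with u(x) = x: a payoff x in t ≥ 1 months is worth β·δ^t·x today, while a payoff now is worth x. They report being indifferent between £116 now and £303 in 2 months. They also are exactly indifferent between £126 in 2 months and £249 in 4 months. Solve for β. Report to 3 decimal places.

β ≈ 0.757

Both payoffs in the second observation are in the future, so β drops out: δ^2·126 = δ^4·249 ⇒ δ^2 = 126/249 = 0.50602, so δ = 0.71135.
The first indifference: 116 = β·δ^2·303, so β = 116/(δ^2·303) = 116/(0.50602·303) ≈ 0.757.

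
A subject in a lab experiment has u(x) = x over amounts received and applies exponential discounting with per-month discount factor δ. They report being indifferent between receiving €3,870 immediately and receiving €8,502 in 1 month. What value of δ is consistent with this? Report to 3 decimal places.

Indifference means u(3870) = δ · u(8502), so δ = u(3870)/u(8502).
With u(x) = x: δ = 3870/8502 = 0.45519.

δ ≈ 0.455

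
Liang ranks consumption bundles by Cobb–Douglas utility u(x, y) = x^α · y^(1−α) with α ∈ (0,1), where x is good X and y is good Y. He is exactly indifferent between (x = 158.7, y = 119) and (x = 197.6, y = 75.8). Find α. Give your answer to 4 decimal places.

Set the two utilities equal: 158.7^α·119^(1−α) = 197.6^α·75.8^(1−α).
(158.7/197.6)^α = (75.8/119)^(1−α); take logs: α·ln(158.7/197.6) = (1−α)·ln(75.8/119), i.e. α·-0.2192292 = (1−α)·-0.4510252.
With A = -0.2192292 and B = -0.4510252: α·A = (1−α)·B, so α = B/(A+B) = -0.4510252/-0.6702544 ≈ 0.6729.

α ≈ 0.6729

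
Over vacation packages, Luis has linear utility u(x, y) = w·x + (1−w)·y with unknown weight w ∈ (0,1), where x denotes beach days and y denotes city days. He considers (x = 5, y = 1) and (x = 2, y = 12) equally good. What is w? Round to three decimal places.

Indifference: w·5 + (1−w)·1 = w·2 + (1−w)·12.
w·(5−2) = (1−w)·(12−1), i.e. w·3 = (1−w)·11.
The marginal rate of substitution is 11/3, so w = 11/(3+11) = 0.786.

w = 0.786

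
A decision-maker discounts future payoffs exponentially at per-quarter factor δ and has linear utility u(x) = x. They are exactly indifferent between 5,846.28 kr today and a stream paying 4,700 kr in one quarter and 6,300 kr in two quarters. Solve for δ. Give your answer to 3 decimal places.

δ ≈ 0.660

Present value of the stream is 4700·δ + 6300·δ². Indifference gives 4700δ + 6300δ² = 5846.28.
Rearranged: 6300δ² + 4700δ − 5846.28 = 0.
The positive root is δ = [−4700 + √(4700² + 4·6300·5846.28)] / (2·6300) = (−4700 + 13016.000)/12600 ≈ 0.660.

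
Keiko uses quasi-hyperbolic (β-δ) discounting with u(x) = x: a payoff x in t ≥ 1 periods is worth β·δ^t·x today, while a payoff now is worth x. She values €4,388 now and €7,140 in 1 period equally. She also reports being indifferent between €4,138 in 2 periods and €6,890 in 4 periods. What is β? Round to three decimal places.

Both payoffs in the second observation are in the future, so β drops out: δ^2·4138 = δ^4·6890 ⇒ δ^2 = 4138/6890 = 0.60058, so δ = 0.77497.
The first indifference: 4388 = β·δ·7140, so β = 4388/(δ·7140) = 4388/(0.77497·7140) ≈ 0.793.

β ≈ 0.793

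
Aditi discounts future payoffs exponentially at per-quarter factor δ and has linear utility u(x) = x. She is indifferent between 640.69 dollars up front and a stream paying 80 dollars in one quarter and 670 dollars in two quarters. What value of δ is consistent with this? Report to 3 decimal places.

Present value of the stream is 80·δ + 670·δ². Indifference gives 80δ + 670δ² = 640.69.
That is, 670δ² + 80δ − 640.69 = 0, a quadratic in δ.
By the quadratic formula (taking the positive root), δ = (−80 + √1723449.20) / 1340 ≈ 0.920.

δ ≈ 0.920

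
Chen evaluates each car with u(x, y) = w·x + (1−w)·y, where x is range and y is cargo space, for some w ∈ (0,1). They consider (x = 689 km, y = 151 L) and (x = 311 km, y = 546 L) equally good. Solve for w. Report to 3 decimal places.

w = 0.511

Equating utilities: w·689 + (1−w)·151 = w·311 + (1−w)·546.
w·(689−311) = (1−w)·(546−151), i.e. w·378 = (1−w)·395.
The marginal rate of substitution is 395/378, so w = 395/(378+395) = 0.511.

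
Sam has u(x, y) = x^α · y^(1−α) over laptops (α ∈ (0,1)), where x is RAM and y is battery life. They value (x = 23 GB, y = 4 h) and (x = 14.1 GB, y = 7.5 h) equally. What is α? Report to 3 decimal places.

α ≈ 0.562

Set the two utilities equal: 23^α·4^(1−α) = 14.1^α·7.5^(1−α).
(23/14.1)^α = (7.5/4)^(1−α); take logs: α·ln(23/14.1) = (1−α)·ln(7.5/4), i.e. α·0.489319 = (1−α)·0.628609.
So α/(1−α) = (0.628609)/(0.489319) = 1.284661, and α = 1.284661/2.284661 ≈ 0.562.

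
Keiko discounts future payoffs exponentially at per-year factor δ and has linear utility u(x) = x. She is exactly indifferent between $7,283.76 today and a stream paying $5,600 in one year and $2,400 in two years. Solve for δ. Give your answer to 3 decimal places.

The stream is worth 5600δ + 2400δ² today, so 5600δ + 2400δ² = 7283.76.
Rearranged: 2400δ² + 5600δ − 7283.76 = 0.
δ = (−5600 + √(5600² + 4·2400·7283.76)) / (2·2400) = (−5600 + √101284096.00) / 4800 ≈ 0.930.

δ ≈ 0.930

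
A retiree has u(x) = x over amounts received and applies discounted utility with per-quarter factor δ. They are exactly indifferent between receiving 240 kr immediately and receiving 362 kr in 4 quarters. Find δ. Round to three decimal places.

δ ≈ 0.902

Equating discounted utilities: u(240) = δ^4·u(362) ⇒ δ^4 = u(240)/u(362).
With u(x) = x: δ^4 = 240/362 = 0.66298.
Hence δ = (0.66298)^(1/4) = 0.90235.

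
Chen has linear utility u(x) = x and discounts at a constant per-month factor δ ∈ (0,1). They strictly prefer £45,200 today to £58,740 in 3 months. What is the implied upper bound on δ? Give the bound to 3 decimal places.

Under u(x) = x this choice says 45200 > δ^3·58740.
Dividing by 58740: δ^3 < 0.76949. Both sides are positive, so the cube root keeps the direction.
δ < (45200/58740)^(1/3) ≈ 0.916.

δ < 0.916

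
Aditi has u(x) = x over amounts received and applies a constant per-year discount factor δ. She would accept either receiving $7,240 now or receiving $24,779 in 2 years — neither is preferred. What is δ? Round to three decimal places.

δ ≈ 0.541

Indifference means u(7240) = δ^2 · u(24779), so δ^2 = u(7240)/u(24779).
With u(x) = x: δ^2 = 7240/24779 = 0.29218.
Taking the square root: δ = 0.29218^(1/2) ≈ 0.541.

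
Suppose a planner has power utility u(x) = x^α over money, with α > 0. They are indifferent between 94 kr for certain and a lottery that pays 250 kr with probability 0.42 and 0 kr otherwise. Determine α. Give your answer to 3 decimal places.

α ≈ 0.887

EU(lottery) = 0.42·250^α + 0.58·0 = 0.42·250^α.
Setting u(94) equal to that: 94^α = 0.42·250^α ⇒ (94/250)^α = 0.42.
Take logs: α = ln 0.42 / ln(94/250) ≈ 0.88686.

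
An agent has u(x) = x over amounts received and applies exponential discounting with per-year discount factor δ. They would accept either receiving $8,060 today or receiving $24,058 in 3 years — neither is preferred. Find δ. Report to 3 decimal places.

The payoff in 3 years is discounted by δ^3, so u(8060) = δ^3·u(24058) and δ^3 = u(8060)/u(24058).
With u(x) = x: δ^3 = 8060/24058 = 0.33502.
Taking the cube root: δ = 0.33502^(1/3) ≈ 0.695.

δ ≈ 0.695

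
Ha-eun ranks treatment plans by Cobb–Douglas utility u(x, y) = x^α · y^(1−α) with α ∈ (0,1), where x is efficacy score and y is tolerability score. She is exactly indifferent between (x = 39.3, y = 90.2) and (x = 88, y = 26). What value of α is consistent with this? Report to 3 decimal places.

α ≈ 0.607

The Cobb–Douglas utilities coincide, so 39.3^α·90.2^(1−α) = 88^α·26^(1−α).
Taking logs: α·ln 39.3 + (1−α)·ln 90.2 = α·ln 88 + (1−α)·ln 26, i.e. α·-0.806112 = (1−α)·-1.243933.
With A = -0.806112 and B = -1.243933: α·A = (1−α)·B, so α = B/(A+B) = -1.243933/-2.050045 ≈ 0.607.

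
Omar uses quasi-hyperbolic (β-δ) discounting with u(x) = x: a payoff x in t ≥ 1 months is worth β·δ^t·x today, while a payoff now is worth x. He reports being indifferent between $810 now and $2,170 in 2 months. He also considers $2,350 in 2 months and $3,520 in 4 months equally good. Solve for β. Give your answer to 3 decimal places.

β ≈ 0.559

From the later pair, β·δ^2·2350 = β·δ^4·3520; dividing through, δ^2 = 2350/3520 = 0.66761, so δ = 0.81708.
Substituting δ into 810 = β·δ^2·2170: β = 810/(1448.722) ≈ 0.559.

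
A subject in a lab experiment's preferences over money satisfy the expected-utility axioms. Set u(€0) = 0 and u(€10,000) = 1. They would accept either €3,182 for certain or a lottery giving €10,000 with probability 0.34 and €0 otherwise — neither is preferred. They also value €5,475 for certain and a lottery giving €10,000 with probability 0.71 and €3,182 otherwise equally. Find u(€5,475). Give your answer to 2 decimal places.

From the first indifference, u(€3,182) = 0.34·u(€10,000) + 0.66·u(€0) = 0.34·1 + 0.66·0 = 0.34.
The second indifference gives u(€5,475) = 0.71·u(€10,000) + 0.29·u(€3,182) = 0.71·1.00 + 0.29·0.34 = 0.8086.

0.81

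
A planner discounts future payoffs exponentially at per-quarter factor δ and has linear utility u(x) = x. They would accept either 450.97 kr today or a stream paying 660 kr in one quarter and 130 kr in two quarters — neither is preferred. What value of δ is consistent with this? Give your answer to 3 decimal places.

Equating present values: 450.97 = 660δ + 130δ².
So 130δ² + 660δ − 450.97 = 0.
The positive root is δ = [−660 + √(660² + 4·130·450.97)] / (2·130) = (−660 + 818.599)/260 ≈ 0.610.

δ ≈ 0.610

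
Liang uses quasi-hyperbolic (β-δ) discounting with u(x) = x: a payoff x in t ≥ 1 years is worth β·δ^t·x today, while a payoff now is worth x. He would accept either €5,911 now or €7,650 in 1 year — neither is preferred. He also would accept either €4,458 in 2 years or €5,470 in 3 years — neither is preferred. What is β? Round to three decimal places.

From the later pair, β·δ^2·4458 = β·δ^3·5470; dividing through, δ = 4458/5470 = 0.81499.
Substituting δ into 5911 = β·δ·7650: β = 5911/(6234.680) ≈ 0.948.

β ≈ 0.948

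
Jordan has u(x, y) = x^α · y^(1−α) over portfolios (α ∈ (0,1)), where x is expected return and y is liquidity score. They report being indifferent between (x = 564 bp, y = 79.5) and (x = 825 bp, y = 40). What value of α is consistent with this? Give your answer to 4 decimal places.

α ≈ 0.6436

Set the two utilities equal: 564^α·79.5^(1−α) = 825^α·40^(1−α).
Rearrange to (564/825)^α = (40/79.5)^(1−α) and take logs: α·-0.3803291 = (1−α)·-0.6868776.
With A = -0.3803291 and B = -0.6868776: α·A = (1−α)·B, so α = B/(A+B) = -0.6868776/-1.0672067 ≈ 0.6436.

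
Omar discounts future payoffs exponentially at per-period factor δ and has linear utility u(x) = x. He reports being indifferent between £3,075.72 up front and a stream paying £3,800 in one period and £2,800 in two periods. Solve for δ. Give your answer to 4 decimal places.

δ ≈ 0.5700

Present value of the stream is 3800·δ + 2800·δ². Indifference gives 3800δ + 2800δ² = 3075.72.
That is, 2800δ² + 3800δ − 3075.72 = 0, a quadratic in δ.
δ = (−3800 + √(3800² + 4·2800·3075.72)) / (2·2800) = (−3800 + √48888064.00) / 5600 ≈ 0.5700.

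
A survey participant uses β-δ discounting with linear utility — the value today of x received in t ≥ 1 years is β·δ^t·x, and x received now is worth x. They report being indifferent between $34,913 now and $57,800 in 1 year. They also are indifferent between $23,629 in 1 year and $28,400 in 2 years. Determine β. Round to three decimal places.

β ≈ 0.726

From the later pair, β·δ^1·23629 = β·δ^2·28400; dividing through, δ = 23629/28400 = 0.83201.
Substituting δ into 34913 = β·δ·57800: β = 34913/(48090.007) ≈ 0.726.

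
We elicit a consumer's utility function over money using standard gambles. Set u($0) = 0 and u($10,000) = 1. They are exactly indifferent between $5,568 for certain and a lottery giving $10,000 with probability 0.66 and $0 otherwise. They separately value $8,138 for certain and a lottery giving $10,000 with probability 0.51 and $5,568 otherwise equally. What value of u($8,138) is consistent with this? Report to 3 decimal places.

0.833

From the first indifference, u($5,568) = 0.66·u($10,000) + 0.34·u($0) = 0.66·1 + 0.34·0 = 0.66.
The second indifference gives u($8,138) = 0.51·u($10,000) + 0.49·u($5,568) = 0.51·1.00 + 0.49·0.66 = 0.8334.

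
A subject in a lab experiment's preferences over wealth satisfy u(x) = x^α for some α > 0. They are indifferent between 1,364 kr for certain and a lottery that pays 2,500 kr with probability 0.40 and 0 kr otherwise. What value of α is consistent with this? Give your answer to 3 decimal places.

α ≈ 1.512

The lottery's expected utility is 0.40·u(2500) + 0.60·u(0) = 0.40·2500^α (since u(0) = 0 for α > 0).
Equating: 1364^α = 0.40·2500^α, i.e. 0.5456^α = 0.40.
α = ln(0.40) / ln(1364/2500) = -0.916291/-0.605869 ≈ 1.512.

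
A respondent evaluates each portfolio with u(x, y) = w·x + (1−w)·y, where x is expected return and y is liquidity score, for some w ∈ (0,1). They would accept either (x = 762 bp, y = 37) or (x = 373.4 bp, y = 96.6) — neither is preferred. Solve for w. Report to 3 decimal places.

w = 0.133

u(762,37) = u(373.4,96.6) means w·762 + (1−w)·37 = w·373.4 + (1−w)·96.6.
w·(762−373.4) = (1−w)·(96.6−37), i.e. w·388.6 = (1−w)·59.6.
Hence w = 59.6/(388.6+59.6) = 59.6/448.2 = 0.133.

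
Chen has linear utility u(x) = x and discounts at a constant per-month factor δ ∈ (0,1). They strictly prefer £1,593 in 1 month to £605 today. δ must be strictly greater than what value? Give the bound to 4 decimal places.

δ > 0.3798

Under u(x) = x this choice says 605 < δ·1593.
Dividing through by 1593 gives δ > 0.37979.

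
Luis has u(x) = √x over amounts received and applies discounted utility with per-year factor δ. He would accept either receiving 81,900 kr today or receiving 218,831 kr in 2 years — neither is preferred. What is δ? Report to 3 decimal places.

Equating discounted utilities: u(81900) = δ^2·u(218831) ⇒ δ^2 = u(81900)/u(218831).
With u(x) = √x: δ^2 = √81900/√218831 = √(81900/218831) = 0.61177.
Hence δ = (0.61177)^(1/2) = 0.78216.

δ ≈ 0.782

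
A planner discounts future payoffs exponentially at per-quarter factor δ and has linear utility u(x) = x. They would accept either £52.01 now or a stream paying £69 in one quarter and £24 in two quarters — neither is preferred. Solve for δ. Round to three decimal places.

Equating present values: 52.01 = 69δ + 24δ².
That is, 24δ² + 69δ − 52.01 = 0, a quadratic in δ.
By the quadratic formula (taking the positive root), δ = (−69 + √9753.96) / 48 ≈ 0.620.

δ ≈ 0.620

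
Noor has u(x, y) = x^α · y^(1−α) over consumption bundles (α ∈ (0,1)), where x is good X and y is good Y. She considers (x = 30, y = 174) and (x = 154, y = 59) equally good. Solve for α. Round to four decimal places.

The Cobb–Douglas utilities coincide, so 30^α·174^(1−α) = 154^α·59^(1−α).
Taking logs: α·ln 30 + (1−α)·ln 174 = α·ln 154 + (1−α)·ln 59, i.e. α·-1.6357552 = (1−α)·-1.0815179.
With A = -1.6357552 and B = -1.0815179: α·A = (1−α)·B, so α = B/(A+B) = -1.0815179/-2.7172731 ≈ 0.3980.

α ≈ 0.3980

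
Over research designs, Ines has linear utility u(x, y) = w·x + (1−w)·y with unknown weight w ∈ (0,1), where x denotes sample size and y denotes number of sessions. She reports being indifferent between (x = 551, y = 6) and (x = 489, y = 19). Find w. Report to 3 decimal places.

w = 0.173

u(551,6) = u(489,19) means w·551 + (1−w)·6 = w·489 + (1−w)·19.
Collecting terms: w·62 = (1−w)·13.
The marginal rate of substitution is 13/62, so w = 13/(62+13) = 0.173.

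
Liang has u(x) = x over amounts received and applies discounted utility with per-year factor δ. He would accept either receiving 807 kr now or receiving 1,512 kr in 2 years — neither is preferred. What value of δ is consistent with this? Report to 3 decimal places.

δ ≈ 0.731

The payoff in 2 years is discounted by δ^2, so u(807) = δ^2·u(1512) and δ^2 = u(807)/u(1512).
With u(x) = x: δ^2 = 807/1512 = 0.53373.
Taking the square root: δ = 0.53373^(1/2) ≈ 0.731.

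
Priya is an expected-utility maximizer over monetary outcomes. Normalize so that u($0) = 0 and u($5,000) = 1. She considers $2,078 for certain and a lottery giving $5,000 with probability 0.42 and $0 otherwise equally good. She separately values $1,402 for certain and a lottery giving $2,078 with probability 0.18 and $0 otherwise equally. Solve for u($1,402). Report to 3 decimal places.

The first gamble pins u($2,078): it must equal 0.42·1 + 0.58·0 = 0.42.
Then u($1,402) = 0.18·u($2,078) + 0.82·u($0) = 0.18·0.42 + 0.82·0.00 = 0.0756.

0.076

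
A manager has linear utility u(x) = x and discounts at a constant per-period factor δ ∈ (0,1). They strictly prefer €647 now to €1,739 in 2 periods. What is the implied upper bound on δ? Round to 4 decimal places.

δ < 0.6100

Under u(x) = x this choice says 647 > δ^2·1739.
Dividing by 1739: δ^2 < 0.37205. Both sides are positive, so the square root keeps the direction.
δ < 0.37205^(1/2) = 0.6100.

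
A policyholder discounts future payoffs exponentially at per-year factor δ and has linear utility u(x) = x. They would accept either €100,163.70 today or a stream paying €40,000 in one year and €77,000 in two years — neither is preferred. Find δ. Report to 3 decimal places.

Equating present values: 100163.70 = 40000δ + 77000δ².
Rearranged: 77000δ² + 40000δ − 100163.70 = 0.
By the quadratic formula (taking the positive root), δ = (−40000 + √32450419600.00) / 154000 ≈ 0.910.

δ ≈ 0.910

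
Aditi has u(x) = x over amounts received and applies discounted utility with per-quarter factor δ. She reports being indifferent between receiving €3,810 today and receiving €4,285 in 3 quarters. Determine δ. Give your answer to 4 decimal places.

Equating discounted utilities: u(3810) = δ^3·u(4285) ⇒ δ^3 = u(3810)/u(4285).
With u(x) = x: δ^3 = 3810/4285 = 0.88915.
Hence δ = (0.88915)^(1/3) = 0.961593.

δ ≈ 0.9616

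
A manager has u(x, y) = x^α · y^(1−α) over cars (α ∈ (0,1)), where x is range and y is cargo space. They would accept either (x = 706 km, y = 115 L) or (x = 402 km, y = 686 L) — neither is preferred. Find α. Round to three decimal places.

α ≈ 0.760

Indifference: 706^α · 115^(1−α) = 402^α · 686^(1−α).
(706/402)^α = (686/115)^(1−α); take logs: α·ln(706/402) = (1−α)·ln(686/115), i.e. α·0.563163 = (1−α)·1.785945.
So α/(1−α) = (1.785945)/(0.563163) = 3.171275, and α = 3.171275/4.171275 ≈ 0.760.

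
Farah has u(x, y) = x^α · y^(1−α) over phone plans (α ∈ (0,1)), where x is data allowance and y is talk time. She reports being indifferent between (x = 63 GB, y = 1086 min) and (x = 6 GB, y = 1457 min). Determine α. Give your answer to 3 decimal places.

The Cobb–Douglas utilities coincide, so 63^α·1086^(1−α) = 6^α·1457^(1−α).
Taking logs: α·ln 63 + (1−α)·ln 1086 = α·ln 6 + (1−α)·ln 1457, i.e. α·2.351375 = (1−α)·0.293878.
So α/(1−α) = (0.293878)/(2.351375) = 0.124981, and α = 0.124981/1.124981 ≈ 0.111.

α ≈ 0.111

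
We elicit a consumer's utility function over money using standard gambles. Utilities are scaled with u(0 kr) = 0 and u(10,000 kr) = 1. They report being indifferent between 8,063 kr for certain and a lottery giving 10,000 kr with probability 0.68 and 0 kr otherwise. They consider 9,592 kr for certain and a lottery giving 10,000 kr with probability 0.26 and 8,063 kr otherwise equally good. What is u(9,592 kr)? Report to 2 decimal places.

The first gamble pins u(8,063 kr): it must equal 0.68·1 + 0.32·0 = 0.68.
Chaining: u(9,592 kr) = 0.26·1.00 + 0.74·0.68 = 0.7632.

0.76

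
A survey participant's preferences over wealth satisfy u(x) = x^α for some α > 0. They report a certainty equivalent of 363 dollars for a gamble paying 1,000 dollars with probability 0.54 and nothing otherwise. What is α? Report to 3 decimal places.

α ≈ 0.608

Since u(0) = 0, the lottery's EU is 0.54·1000^α.
Indifference: 363^α = 0.54·1000^α, so (363/1000)^α = 0.54.
α = ln(0.54) / ln(363/1000) = -0.616186/-1.013352 ≈ 0.608.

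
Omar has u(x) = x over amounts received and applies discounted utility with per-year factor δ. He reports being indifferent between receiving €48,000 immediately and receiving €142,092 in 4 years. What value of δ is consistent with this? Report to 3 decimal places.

The payoff in 4 years is discounted by δ^4, so u(48000) = δ^4·u(142092) and δ^4 = u(48000)/u(142092).
With u(x) = x: δ^4 = 48000/142092 = 0.33781.
So δ = 0.33781^(1/4) ≈ 0.762.

δ ≈ 0.762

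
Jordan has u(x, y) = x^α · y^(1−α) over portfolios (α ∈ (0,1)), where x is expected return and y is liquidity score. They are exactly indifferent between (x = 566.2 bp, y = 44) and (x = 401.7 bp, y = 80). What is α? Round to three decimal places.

The Cobb–Douglas utilities coincide, so 566.2^α·44^(1−α) = 401.7^α·80^(1−α).
(566.2/401.7)^α = (80/44)^(1−α); take logs: α·ln(566.2/401.7) = (1−α)·ln(80/44), i.e. α·0.343242 = (1−α)·0.597837.
Thus α·(0.941079) = 0.597837, so α = 0.597837/0.941079 ≈ 0.635.

α ≈ 0.635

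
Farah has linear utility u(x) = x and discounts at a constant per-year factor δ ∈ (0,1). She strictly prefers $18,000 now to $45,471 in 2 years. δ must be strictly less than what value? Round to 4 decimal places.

δ < 0.6292

Comparing present values: 18000 > δ^2·45471.
So δ^2 < 18000/45471 = 0.39586; taking the square root of both positive sides preserves the inequality.
δ < (18000/45471)^(1/2) ≈ 0.6292.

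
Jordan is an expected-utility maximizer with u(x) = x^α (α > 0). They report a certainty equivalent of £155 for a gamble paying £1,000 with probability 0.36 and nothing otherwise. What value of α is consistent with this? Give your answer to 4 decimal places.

α ≈ 0.5480

Since u(0) = 0, the lottery's EU is 0.36·1000^α.
Equating: 155^α = 0.36·1000^α, i.e. 0.1550^α = 0.36.
Taking logs: α·ln(155/1000) = ln(0.36), so α = -1.0216512 / -1.8643302 ≈ 0.5480.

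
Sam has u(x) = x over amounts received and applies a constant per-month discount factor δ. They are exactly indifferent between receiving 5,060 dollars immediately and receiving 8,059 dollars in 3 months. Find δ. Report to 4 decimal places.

δ ≈ 0.8563

Indifference means u(5060) = δ^3 · u(8059), so δ^3 = u(5060)/u(8059).
With u(x) = x: δ^3 = 5060/8059 = 0.62787.
Taking the cube root: δ = 0.62787^(1/3) ≈ 0.8563.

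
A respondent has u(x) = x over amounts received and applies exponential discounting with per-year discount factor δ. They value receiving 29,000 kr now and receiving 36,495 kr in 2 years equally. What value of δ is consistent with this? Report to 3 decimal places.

δ ≈ 0.891

Indifference means u(29000) = δ^2 · u(36495), so δ^2 = u(29000)/u(36495).
With u(x) = x: δ^2 = 29000/36495 = 0.79463.
Taking the square root: δ = 0.79463^(1/2) ≈ 0.891.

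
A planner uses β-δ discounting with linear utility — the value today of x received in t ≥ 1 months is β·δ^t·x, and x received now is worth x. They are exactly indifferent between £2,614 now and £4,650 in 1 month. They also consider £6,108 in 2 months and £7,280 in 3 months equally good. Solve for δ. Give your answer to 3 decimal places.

From the later pair, β·δ^2·6108 = β·δ^3·7280; dividing through, δ = 6108/7280 = 0.83901.

δ ≈ 0.839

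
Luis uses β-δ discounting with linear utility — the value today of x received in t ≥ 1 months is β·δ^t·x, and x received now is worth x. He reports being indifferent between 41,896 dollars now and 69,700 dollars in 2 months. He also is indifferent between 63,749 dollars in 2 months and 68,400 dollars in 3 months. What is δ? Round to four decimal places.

δ ≈ 0.9320

The second indifference involves only future payoffs, so β cancels: β·δ^2·63749 = β·δ^3·68400, giving δ = 63749/68400 = 0.93200.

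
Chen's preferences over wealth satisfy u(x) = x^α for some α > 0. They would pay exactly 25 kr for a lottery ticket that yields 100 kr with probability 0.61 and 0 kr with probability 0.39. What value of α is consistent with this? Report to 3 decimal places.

α ≈ 0.357

EU(lottery) = 0.61·100^α + 0.39·0 = 0.61·100^α.
Equating: 25^α = 0.61·100^α, i.e. 0.2500^α = 0.61.
Taking logs: α·ln(25/100) = ln(0.61), so α = -0.494296 / -1.386294 ≈ 0.357.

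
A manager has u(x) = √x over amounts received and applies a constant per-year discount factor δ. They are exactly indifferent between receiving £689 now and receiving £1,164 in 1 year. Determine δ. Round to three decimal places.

δ ≈ 0.769

Indifference means u(689) = δ · u(1164), so δ = u(689)/u(1164).
With u(x) = √x: δ = √689/√1164 = √(689/1164) = 0.76937.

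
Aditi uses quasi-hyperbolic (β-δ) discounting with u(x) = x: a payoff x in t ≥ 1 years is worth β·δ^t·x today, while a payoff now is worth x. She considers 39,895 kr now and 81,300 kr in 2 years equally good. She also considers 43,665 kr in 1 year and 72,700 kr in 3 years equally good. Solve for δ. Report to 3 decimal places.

δ ≈ 0.775

The second indifference involves only future payoffs, so β cancels: β·δ^1·43665 = β·δ^3·72700, giving δ^2 = 43665/72700 = 0.60062, so δ = 0.77500.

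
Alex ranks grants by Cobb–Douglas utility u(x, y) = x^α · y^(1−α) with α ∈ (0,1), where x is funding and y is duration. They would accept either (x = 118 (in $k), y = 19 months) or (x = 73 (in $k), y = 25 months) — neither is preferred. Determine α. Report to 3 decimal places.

The Cobb–Douglas utilities coincide, so 118^α·19^(1−α) = 73^α·25^(1−α).
(118/73)^α = (25/19)^(1−α); take logs: α·ln(118/73) = (1−α)·ln(25/19), i.e. α·0.480225 = (1−α)·0.274437.
So α/(1−α) = (0.274437)/(0.480225) = 0.571476, and α = 0.571476/1.571476 ≈ 0.364.

α ≈ 0.364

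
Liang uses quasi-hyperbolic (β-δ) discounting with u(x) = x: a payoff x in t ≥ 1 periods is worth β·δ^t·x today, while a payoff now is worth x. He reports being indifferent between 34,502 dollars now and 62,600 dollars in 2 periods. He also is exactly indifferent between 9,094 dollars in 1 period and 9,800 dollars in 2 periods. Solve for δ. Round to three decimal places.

Both payoffs in the second observation are in the future, so β drops out: δ^1·9094 = δ^2·9800 ⇒ δ = 9094/9800 = 0.92796.

δ ≈ 0.928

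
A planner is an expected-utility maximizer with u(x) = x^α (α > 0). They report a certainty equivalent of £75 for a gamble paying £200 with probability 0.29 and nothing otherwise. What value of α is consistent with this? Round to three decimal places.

EU(lottery) = 0.29·200^α + 0.71·0 = 0.29·200^α.
Equating: 75^α = 0.29·200^α, i.e. 0.3750^α = 0.29.
α = ln(0.29) / ln(75/200) = -1.237874/-0.980829 ≈ 1.262.

α ≈ 1.262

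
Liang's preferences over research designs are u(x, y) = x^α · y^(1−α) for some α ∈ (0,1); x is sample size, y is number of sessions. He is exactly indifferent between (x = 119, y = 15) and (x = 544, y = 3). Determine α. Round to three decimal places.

α ≈ 0.514

Set the two utilities equal: 119^α·15^(1−α) = 544^α·3^(1−α).
(119/544)^α = (3/15)^(1−α); take logs: α·ln(119/544) = (1−α)·ln(3/15), i.e. α·-1.519826 = (1−α)·-1.609438.
So α/(1−α) = (-1.609438)/(-1.519826) = 1.058962, and α = 1.058962/2.058962 ≈ 0.514.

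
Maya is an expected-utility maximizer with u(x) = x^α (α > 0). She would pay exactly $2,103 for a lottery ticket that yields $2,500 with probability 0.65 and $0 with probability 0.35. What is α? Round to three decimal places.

Since u(0) = 0, the lottery's EU is 0.65·2500^α.
Equating: 2103^α = 0.65·2500^α, i.e. 0.8412^α = 0.65.
α = ln(0.65) / ln(2103/2500) = -0.430783/-0.172926 ≈ 2.491.

α ≈ 2.491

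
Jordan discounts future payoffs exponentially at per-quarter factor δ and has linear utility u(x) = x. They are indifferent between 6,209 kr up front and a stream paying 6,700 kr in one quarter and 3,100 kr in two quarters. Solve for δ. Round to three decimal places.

Present value of the stream is 6700·δ + 3100·δ². Indifference gives 6700δ + 3100δ² = 6209.
So 3100δ² + 6700δ − 6209 = 0.
δ = (−6700 + √(6700² + 4·3100·6209)) / (2·3100) = (−6700 + √121881600.00) / 6200 ≈ 0.700.

δ ≈ 0.700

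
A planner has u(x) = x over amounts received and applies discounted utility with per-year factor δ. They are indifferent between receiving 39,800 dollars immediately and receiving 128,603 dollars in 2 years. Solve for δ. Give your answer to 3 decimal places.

The payoff in 2 years is discounted by δ^2, so u(39800) = δ^2·u(128603) and δ^2 = u(39800)/u(128603).
With u(x) = x: δ^2 = 39800/128603 = 0.30948.
Hence δ = (0.30948)^(1/2) = 0.55631.

δ ≈ 0.556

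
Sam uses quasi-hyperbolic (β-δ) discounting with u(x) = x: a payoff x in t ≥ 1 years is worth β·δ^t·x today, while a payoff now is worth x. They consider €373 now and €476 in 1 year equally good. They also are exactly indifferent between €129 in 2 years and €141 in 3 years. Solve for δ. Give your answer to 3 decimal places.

The second indifference involves only future payoffs, so β cancels: β·δ^2·129 = β·δ^3·141, giving δ = 129/141 = 0.91489.

δ ≈ 0.915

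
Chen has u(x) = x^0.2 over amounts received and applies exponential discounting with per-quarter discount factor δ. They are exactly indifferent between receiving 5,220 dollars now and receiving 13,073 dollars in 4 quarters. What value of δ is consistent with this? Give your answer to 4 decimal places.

δ ≈ 0.9551

Indifference means u(5220) = δ^4 · u(13073), so δ^4 = u(5220)/u(13073).
Since u(x) = x^0.2, δ^4 = (5220/13073)^0.2 = 0.39930^0.2 = 0.83226.
Hence δ = (0.83226)^(1/4) = 0.955135.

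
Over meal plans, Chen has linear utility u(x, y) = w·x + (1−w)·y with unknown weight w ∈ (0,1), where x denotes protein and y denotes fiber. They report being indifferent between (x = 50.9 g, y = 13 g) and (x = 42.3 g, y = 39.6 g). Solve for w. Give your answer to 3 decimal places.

Indifference: w·50.9 + (1−w)·13 = w·42.3 + (1−w)·39.6.
w·(50.9−42.3) = (1−w)·(39.6−13), i.e. w·8.6 = (1−w)·26.6.
Hence w = 26.6/(8.6+26.6) = 26.6/35.2 = 0.756.

w = 0.756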